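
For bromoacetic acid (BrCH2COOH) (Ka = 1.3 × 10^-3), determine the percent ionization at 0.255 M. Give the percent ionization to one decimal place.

6.9%

BrCH2COOH ⇌ BrCH2COO- + H+; let x = [H+] at equilibrium.
Solve x² + 0.0013x − 0.000331 = 0 → x = 1.76 × 10^-2 M
Fraction ionized = 1.76 × 10^-2 / 0.255 = 0.0690 → 6.9%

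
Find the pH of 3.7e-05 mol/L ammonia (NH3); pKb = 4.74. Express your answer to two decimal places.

pH = 9.26

NH3 + H2O ⇌ NH4+ + OH-
Kb = 10^(−4.74) = 1.82 × 10^-5
From the ICE table, Kb = [OH-]²/(3.7e-05 − [OH-]) = 1.82 × 10^-5.
[OH-] is not negligible relative to C₀; solve [OH-]² + 1.82e-05·[OH-] − 6.73e-10 = 0.
[OH-] = (−Kb + √(Kb² + 4·Kb·C₀))/2 = 1.84 × 10^-5 M
pOH = −log(1.84 × 10^-5) = 4.74; pH = 14.00 − 4.74 = 9.26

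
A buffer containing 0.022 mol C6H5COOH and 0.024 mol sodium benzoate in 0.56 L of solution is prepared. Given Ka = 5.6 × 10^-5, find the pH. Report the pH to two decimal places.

pKa = −log(5.6 × 10^-5) = 4.252
pH = pKa + log([A⁻]/[HA]) = 4.252 + log(0.024/0.022)
pH = 4.252 + (+0.038) = 4.29

pH = 4.29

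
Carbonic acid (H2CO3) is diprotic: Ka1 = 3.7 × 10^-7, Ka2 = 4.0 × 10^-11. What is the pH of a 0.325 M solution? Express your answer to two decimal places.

pH = 3.46

Ka1 ≫ Ka2, so treat the first dissociation as the only significant source of H+.
Ka1 = x²/(0.325 − x) = 3.7 × 10^-7
x ≈ √(3.7 × 10^-7 × 0.325) = 3.47 × 10^-4 M
pH = −log(3.47 × 10^-4) = 3.46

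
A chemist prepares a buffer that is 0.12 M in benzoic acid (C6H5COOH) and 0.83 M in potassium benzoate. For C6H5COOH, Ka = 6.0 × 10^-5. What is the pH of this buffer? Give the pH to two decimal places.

pKa = −log(6.0 × 10^-5) = 4.222
pH = pKa + log([A⁻]/[HA]) = 4.222 + log(0.83/0.12)
pH = 4.222 + (+0.840) = 5.06

pH = 5.06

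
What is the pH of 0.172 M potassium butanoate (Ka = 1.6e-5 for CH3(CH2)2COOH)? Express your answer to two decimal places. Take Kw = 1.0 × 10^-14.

pH = 9.02

CH3(CH2)2COO- is the conjugate base of the weak acid CH3(CH2)2COOH.
Kb = Kw/Ka = 1.0×10^-14 / 1.6 × 10^-5 = 6.25 × 10^-10
From the ICE table, Kb = x²/(0.172 − x) = 6.25 × 10^-10.
Assume x ≪ 0.172: x ≈ √(6.25 × 10^-10 × 0.172) = 1.04 × 10^-5 M
(x/C₀ = 0.006% < 5%, so the approximation holds.)
pOH = −log(1.04 × 10^-5) = 4.98; pH = 14.00 − 4.98 = 9.02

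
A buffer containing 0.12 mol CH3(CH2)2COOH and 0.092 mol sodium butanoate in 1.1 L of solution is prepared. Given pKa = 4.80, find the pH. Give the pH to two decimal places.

Henderson–Hasselbalch: pH = pKa + log([CH3(CH2)2COO-]/[CH3(CH2)2COOH]) = 4.80 + log(0.092/0.12)
pH = 4.80 + (-0.115) = 4.68

pH = 4.68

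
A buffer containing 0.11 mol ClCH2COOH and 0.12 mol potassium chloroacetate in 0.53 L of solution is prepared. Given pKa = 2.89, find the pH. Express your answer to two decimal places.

Using pH = pKa + log([base]/[acid]) with [base]/[acid] = 0.12/0.11:
pH = 2.89 + (+0.038) = 2.93

pH = 2.93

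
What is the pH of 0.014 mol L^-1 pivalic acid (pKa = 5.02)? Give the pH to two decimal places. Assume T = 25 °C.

pH = 3.44

(CH3)3CCOOH ⇌ (CH3)3CCOO- + H+
Ka = 10^(−5.02) = 9.55 × 10^-6
Let x = [H+] at equilibrium. Ka = x²/(0.014 − x).
Since Ka ≪ C₀, x ≈ √(Ka·C₀) = 3.66 × 10^-4 M.
pH = −log[H+] = −log(3.66 × 10^-4) = 3.44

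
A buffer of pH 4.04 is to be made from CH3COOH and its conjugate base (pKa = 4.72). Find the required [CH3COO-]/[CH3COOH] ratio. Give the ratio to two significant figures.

pH = pKa + log(r) ⇒ log(r) = 4.04 − 4.72 = -0.68
r = [CH3COO-]/[CH3COOH] = 10^(-0.68) = 0.209

ratio = 0.21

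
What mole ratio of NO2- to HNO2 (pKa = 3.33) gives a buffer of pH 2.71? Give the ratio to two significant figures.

pH = pKa + log(r) ⇒ log(r) = 2.71 − 3.33 = -0.62
r = [NO2-]/[HNO2] = 10^(-0.62) = 0.24

ratio = 0.24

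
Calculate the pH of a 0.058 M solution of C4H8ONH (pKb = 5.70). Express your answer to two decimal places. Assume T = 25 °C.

C4H8ONH + H2O ⇌ C4H8ONH2+ + OH-
Kb = 10^(−5.70) = 2.00 × 10^-6
From the ICE table, Kb = x²/(0.058 − x) = 2.00 × 10^-6.
Assume x ≪ 0.058: x ≈ √(2.00 × 10^-6 × 0.058) = 3.41 × 10^-4 M
(x/C₀ = 0.59% < 5%, so the approximation holds.)
pOH = −log(3.41 × 10^-4) = 3.47; pH = 14.00 − 3.47 = 10.53

pH = 10.53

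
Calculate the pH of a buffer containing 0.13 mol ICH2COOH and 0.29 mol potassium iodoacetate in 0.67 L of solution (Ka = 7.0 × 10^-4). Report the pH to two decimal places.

pH = 3.50

pKa = −log(7.0 × 10^-4) = 3.155
Henderson–Hasselbalch: pH = pKa + log([ICH2COO-]/[ICH2COOH]) = 3.155 + log(0.29/0.13)
pH = 3.155 + (+0.348) = 3.50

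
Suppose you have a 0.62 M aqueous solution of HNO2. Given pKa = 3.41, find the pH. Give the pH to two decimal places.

HNO2 ⇌ NO2- + H+
Ka = 10^(−3.41) = 3.89 × 10^-4
Ka = [H+]²/(0.62 − [H+]) = 3.89 × 10^-4
Neglecting [H+] in the denominator: [H+] = √(3.89 × 10^-4 × 0.62) = 1.55 × 10^-2 M
Check: 2.5% ionized — well under 5%, approximation valid.
pH = −log(1.55 × 10^-2) = 1.81

pH = 1.81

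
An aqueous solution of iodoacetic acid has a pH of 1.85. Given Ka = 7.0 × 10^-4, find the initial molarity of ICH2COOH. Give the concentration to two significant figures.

C₀ = 3.0 × 10^-1 M

[H+] = 10^(-1.85) = 1.41 × 10^-2 M = x
Ka = x²/(C₀ − x) ⇒ C₀ = x + x²/Ka
C₀ = 1.41 × 10^-2 + (1.41 × 10^-2)²/(7.0 × 10^-4) = 2.98 × 10^-1 M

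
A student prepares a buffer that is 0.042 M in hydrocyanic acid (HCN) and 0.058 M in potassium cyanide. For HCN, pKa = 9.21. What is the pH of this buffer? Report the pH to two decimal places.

pH = 9.35

pH = pKa + log([A⁻]/[HA]) = 9.21 + log(0.058/0.042)
pH = 9.21 + (+0.140) = 9.35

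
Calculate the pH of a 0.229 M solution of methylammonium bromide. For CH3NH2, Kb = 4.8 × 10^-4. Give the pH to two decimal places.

pH = 5.66

CH3NH3+ is the conjugate acid of the weak base CH3NH2.
Ka = Kw/Kb = 1.0×10^-14 / 4.8 × 10^-4 = 2.08 × 10^-11
Ka = x²/(0.229 − x) = 2.08 × 10^-11
Neglecting x in the denominator: x = √(2.08 × 10^-11 × 0.229) = 2.18 × 10^-6 M
(x/C₀ = 0.00095% < 5%, so the approximation holds.)
pH = −log[H+] = −log(2.18 × 10^-6) = 5.66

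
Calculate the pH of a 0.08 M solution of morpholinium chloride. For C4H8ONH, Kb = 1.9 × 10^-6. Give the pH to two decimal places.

C4H8ONH2+ is the conjugate acid of the weak base C4H8ONH.
Ka = Kw/Kb = 1.0×10^-14 / 1.9 × 10^-6 = 5.26 × 10^-9
From the ICE table, Ka = [H+]²/(0.08 − [H+]) = 5.26 × 10^-9.
Assume [H+] ≪ 0.08: [H+] ≈ √(5.26 × 10^-9 × 0.08) = 2.05 × 10^-5 M
Check: 0.026% ionized — well under 5%, approximation valid.
pH = −log[H+] = −log(2.05 × 10^-5) = 4.69

pH = 4.69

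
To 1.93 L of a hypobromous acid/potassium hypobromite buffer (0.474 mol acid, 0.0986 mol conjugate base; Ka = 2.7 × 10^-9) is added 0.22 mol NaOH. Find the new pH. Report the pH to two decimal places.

pH = 8.67

After neutralization: n(HOBr) = 0.254 mol, n(OBr-) = 0.319 mol.
pKa = −log(2.7 × 10^-9) = 8.569
pH = pKa + log(n_OBr-/n_HOBr) = 8.569 + log(0.319/0.254) = 8.569 + (+0.099)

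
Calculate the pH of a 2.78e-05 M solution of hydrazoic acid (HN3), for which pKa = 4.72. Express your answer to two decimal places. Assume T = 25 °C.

pH = 4.81

HN3 ⇌ N3- + H+
Ka = 10^(−4.72) = 1.91 × 10^-5
Ka = x²/(2.78e-05 − x) = 1.91 × 10^-5
x is not negligible relative to C₀; solve x² + 1.91e-05·x − 5.31e-10 = 0.
x = [−1.91e-05 + √(1.91e-05² + 2.12e-09)]/2 = 1.54 × 10^-5 M
pH = −log(1.54 × 10^-5) = 4.81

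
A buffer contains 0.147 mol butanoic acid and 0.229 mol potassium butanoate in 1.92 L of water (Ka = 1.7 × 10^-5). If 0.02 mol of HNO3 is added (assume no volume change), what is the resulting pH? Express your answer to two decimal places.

After neutralization: n(CH3(CH2)2COOH) = 0.167 mol, n(CH3(CH2)2COO-) = 0.209 mol.
pKa = −log(1.7 × 10^-5) = 4.770
Henderson–Hasselbalch with mole ratio 0.209/0.167: pH = 4.770 + (+0.097)

pH = 4.87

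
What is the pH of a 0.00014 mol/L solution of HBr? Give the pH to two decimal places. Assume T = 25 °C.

HBr is a strong acid and dissociates completely, so [H+] = 0.00014 M.
pH = -log(0.00014) = 3.85

pH = 3.85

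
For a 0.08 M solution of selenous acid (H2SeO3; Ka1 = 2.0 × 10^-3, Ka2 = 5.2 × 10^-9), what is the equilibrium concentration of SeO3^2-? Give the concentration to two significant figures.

First ionization gives [H+] ≈ [HSeO3-] = 1.17 × 10^-2 M.
Second step: Ka2 = [H+][SeO3^2-]/[HSeO3-] ≈ [SeO3^2-] (since [H+] ≈ [HSeO3-]).
So [SeO3^2-] ≈ Ka2.

5.2 × 10^-9 M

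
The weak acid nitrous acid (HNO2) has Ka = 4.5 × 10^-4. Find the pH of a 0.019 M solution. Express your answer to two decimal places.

pH = 2.57

HNO2 ⇌ NO2- + H+
Ka = [H+]²/(0.019 − [H+]) = 4.5 × 10^-4
[H+] is not negligible relative to C₀; solve [H+]² + 0.00045·[H+] − 8.55e-06 = 0.
[H+] = (−Ka + √(Ka² + 4·Ka·C₀))/2 = 2.71 × 10^-3 M
pH = −log(2.71 × 10^-3) = 2.57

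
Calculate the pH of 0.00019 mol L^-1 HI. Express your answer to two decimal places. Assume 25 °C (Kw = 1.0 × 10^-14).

HI is a strong acid and dissociates completely, so [H+] = 0.00019 M.
pH = -log(0.00019) = 3.72

pH = 3.72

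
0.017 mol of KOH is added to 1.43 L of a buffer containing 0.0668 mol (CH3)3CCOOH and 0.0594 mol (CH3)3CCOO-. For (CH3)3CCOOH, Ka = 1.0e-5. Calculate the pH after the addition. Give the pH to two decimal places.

pH = 5.19

After neutralization: n((CH3)3CCOOH) = 0.0498 mol, n((CH3)3CCOO-) = 0.0764 mol.
pKa = −log(1.0 × 10^-5) = 5.000
pH = pKa + log([A⁻]/[HA]) = 5.000 + log(0.0764/0.0498) = 5.000 +0.186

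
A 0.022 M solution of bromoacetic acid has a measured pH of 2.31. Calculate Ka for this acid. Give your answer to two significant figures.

Ka = 1.4 × 10^-3

[H+] = 10^(-2.31) = 4.90 × 10^-3 M
At equilibrium [HA] = 0.022 − 4.90 × 10^-3 = 1.71 × 10^-2 M
Ka = [H+][A-]/[HA] = (4.90 × 10^-3)² / 1.71 × 10^-2 = 1.4 × 10^-3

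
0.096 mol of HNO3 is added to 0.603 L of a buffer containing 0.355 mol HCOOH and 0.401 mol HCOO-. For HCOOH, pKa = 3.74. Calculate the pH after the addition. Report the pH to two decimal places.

Added H+ converts HCOO- to HCOOH: HCOOH → 0.451 mol, HCOO- → 0.305 mol.
pH = pKa + log([A⁻]/[HA]) = 3.74 + log(0.305/0.451) = 3.74 -0.170

pH = 3.57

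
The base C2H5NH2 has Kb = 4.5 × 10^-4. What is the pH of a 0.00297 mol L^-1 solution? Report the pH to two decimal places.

pH = 10.98

C2H5NH2 + H2O ⇌ C2H5NH3+ + OH-
From the ICE table, Kb = [OH-]²/(0.00297 − [OH-]) = 4.5 × 10^-4.
The 5% rule fails; solving [OH-]² + Kb·[OH-] − Kb·C₀ = 0 exactly:
[OH-] = [−0.00045 + √(0.00045² + 5.35e-06)]/2 = 9.53 × 10^-4 M
pOH = 3.02, so pH = 14.00 − pOH = 10.98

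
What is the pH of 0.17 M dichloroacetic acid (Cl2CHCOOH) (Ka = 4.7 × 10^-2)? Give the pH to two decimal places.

pH = 1.16

Cl2CHCOOH ⇌ Cl2CHCOO- + H+
From the ICE table, Ka = x²/(0.17 − x) = 4.7 × 10^-2.
Here C₀/Ka ≈ 3.62, so the small-x approximation fails. Use the quadratic:
x = [−0.047 + √(0.047² + 0.032)]/2 = 6.89 × 10^-2 M
pH = −log[H+] = −log(6.89 × 10^-2) = 1.16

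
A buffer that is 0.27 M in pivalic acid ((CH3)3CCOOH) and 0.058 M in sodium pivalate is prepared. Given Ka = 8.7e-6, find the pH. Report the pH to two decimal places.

pKa = −log(8.7 × 10^-6) = 5.060
pH = pKa + log([A⁻]/[HA]) = 5.060 + log(0.058/0.27)
pH = 5.060 + (-0.668) = 4.39

pH = 4.39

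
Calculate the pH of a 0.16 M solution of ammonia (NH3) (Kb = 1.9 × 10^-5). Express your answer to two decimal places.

pH = 11.24

NH3 + H2O ⇌ NH4+ + OH-
From the ICE table, Kb = [OH-]²/(0.16 − [OH-]) = 1.9 × 10^-5.
Assume [OH-] ≪ 0.16: [OH-] ≈ √(1.9 × 10^-5 × 0.16) = 1.74 × 10^-3 M
pOH = −log(1.74 × 10^-3) = 2.76; pH = 14.00 − 2.76 = 11.24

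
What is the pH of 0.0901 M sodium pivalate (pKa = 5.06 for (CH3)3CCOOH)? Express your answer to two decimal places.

pH = 9.01

(CH3)3CCOO- is the conjugate base of the weak acid (CH3)3CCOOH.
Ka = 10^(−5.06) = 8.71 × 10^-6
Kb = Kw/Ka = 1.0×10^-14 / 8.71 × 10^-6 = 1.15 × 10^-9
Kb = x²/(0.0901 − x) = 1.15 × 10^-9
Neglecting x in the denominator: x = √(1.15 × 10^-9 × 0.0901) = 1.02 × 10^-5 M
(x/C₀ = 0.011% < 5%, so the approximation holds.)
pOH = −log(1.02 × 10^-5) = 4.99; pH = 14.00 − 4.99 = 9.01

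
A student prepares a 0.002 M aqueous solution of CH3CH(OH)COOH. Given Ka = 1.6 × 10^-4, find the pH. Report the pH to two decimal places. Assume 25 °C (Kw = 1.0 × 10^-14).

CH3CH(OH)COOH ⇌ CH3CH(OH)COO- + H+
Ka = x²/(0.002 − x) = 1.6 × 10^-4
x is not negligible relative to C₀; solve x² + 0.00016·x − 3.2e-07 = 0.
x = [−0.00016 + √(0.00016² + 1.28e-06)]/2 = 4.91 × 10^-4 M
pH = −log(4.91 × 10^-4) = 3.31

pH = 3.31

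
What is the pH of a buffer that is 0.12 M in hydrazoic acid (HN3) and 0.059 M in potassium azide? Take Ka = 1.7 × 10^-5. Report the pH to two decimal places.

pKa = −log(1.7 × 10^-5) = 4.770
Henderson–Hasselbalch: pH = pKa + log([N3-]/[HN3]) = 4.770 + log(0.059/0.12)
pH = 4.770 + (-0.308) = 4.46

pH = 4.46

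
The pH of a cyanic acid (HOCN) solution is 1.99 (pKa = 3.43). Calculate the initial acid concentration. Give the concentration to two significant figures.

[H+] = 10^(-1.99) = 1.02 × 10^-2 M = x
Ka = 10^(−3.43) = 3.72 × 10^-4
Ka = x²/(C₀ − x) ⇒ C₀ = x + x²/Ka
C₀ = 1.02 × 10^-2 + (1.02 × 10^-2)²/(3.72 × 10^-4) = 2.90 × 10^-1 M

C₀ = 2.9 × 10^-1 M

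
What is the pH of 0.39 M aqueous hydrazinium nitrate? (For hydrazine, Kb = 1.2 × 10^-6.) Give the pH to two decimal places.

pH = 4.24

N2H5+ is the conjugate acid of the weak base N2H4.
Ka = Kw/Kb = 1.0×10^-14 / 1.2 × 10^-6 = 8.33 × 10^-9
From the ICE table, Ka = x²/(0.39 − x) = 8.33 × 10^-9.
Assume x ≪ 0.39: x ≈ √(8.33 × 10^-9 × 0.39) = 5.70 × 10^-5 M
(x/C₀ = 0.015% < 5%, so the approximation holds.)
pH = −log[H+] = −log(5.70 × 10^-5) = 4.24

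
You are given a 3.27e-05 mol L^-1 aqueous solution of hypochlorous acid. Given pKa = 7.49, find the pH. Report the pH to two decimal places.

pH = 5.99

HOCl ⇌ OCl- + H+
Ka = 10^(−7.49) = 3.24 × 10^-8
From the ICE table, Ka = x²/(3.27e-05 − x) = 3.24 × 10^-8.
Neglecting x in the denominator: x = √(3.24 × 10^-8 × 3.27e-05) = 1.03 × 10^-6 M
Check: 3.1% ionized — well under 5%, approximation valid.
pH = −log[H+] = −log(1.03 × 10^-6) = 5.99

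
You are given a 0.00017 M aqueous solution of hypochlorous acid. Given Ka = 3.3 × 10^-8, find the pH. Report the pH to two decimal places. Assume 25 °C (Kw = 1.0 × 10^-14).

HOCl ⇌ OCl- + H+
From the ICE table, Ka = [H+]²/(0.00017 − [H+]) = 3.3 × 10^-8.
Since Ka ≪ C₀, [H+] ≈ √(Ka·C₀) = 2.37 × 10^-6 M.
([H+]/C₀ = 1.4% < 5%, so the approximation holds.)
pH = −log[H+] = −log(2.37 × 10^-6) = 5.63

pH = 5.63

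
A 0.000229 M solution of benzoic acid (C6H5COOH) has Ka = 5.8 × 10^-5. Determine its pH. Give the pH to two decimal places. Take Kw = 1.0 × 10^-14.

C6H5COOH ⇌ C6H5COO- + H+
From the ICE table, Ka = [H+]²/(0.000229 − [H+]) = 5.8 × 10^-5.
Here C₀/Ka ≈ 3.95, so the small-[H+] approximation fails. Use the quadratic:
[H+] = [−5.8e-05 + √(5.8e-05² + 5.31e-08)]/2 = 8.98 × 10^-5 M
pH = −log(8.98 × 10^-5) = 4.05

pH = 4.05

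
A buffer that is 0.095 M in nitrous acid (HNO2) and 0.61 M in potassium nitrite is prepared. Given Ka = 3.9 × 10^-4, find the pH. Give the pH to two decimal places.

pKa = −log(3.9 × 10^-4) = 3.409
Henderson–Hasselbalch: pH = pKa + log([NO2-]/[HNO2]) = 3.409 + log(0.61/0.095)
pH = 3.409 + (+0.808) = 4.22

pH = 4.22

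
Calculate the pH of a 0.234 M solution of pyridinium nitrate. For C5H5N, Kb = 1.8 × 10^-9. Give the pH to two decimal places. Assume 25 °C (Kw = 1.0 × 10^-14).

C5H5NH+ is the conjugate acid of the weak base C5H5N.
Ka = Kw/Kb = 1.0×10^-14 / 1.8 × 10^-9 = 5.56 × 10^-6
Ka = [H+]²/(0.234 − [H+]) = 5.56 × 10^-6
Neglecting [H+] in the denominator: [H+] = √(5.56 × 10^-6 × 0.234) = 1.14 × 10^-3 M
([H+]/C₀ = 0.49% < 5%, so the approximation holds.)
pH = −log(1.14 × 10^-3) = 2.94

pH = 2.94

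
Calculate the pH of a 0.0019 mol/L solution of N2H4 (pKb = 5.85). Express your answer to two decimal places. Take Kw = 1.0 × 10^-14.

pH = 9.71

N2H4 + H2O ⇌ N2H5+ + OH-
Kb = 10^(−5.85) = 1.41 × 10^-6
From the ICE table, Kb = [OH-]²/(0.0019 − [OH-]) = 1.41 × 10^-6.
Neglecting [OH-] in the denominator: [OH-] = √(1.41 × 10^-6 × 0.0019) = 5.18 × 10^-5 M
pOH = 4.29, so pH = 14.00 − pOH = 9.71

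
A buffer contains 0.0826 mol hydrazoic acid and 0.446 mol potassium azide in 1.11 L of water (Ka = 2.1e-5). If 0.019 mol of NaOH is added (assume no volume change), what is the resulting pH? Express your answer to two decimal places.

pH = 5.54

After neutralization: n(HN3) = 0.0636 mol, n(N3-) = 0.465 mol.
pKa = −log(2.1 × 10^-5) = 4.678
pH = pKa + log([A⁻]/[HA]) = 4.678 + log(0.465/0.0636) = 4.678 +0.864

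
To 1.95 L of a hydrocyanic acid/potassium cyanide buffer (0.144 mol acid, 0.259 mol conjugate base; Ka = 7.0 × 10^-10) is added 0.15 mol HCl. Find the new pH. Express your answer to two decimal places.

pH = 8.72

After neutralization: n(HCN) = 0.294 mol, n(CN-) = 0.109 mol.
pKa = −log(7.0 × 10^-10) = 9.155
pH = pKa + log(n_CN-/n_HCN) = 9.155 + log(0.109/0.294) = 9.155 + (-0.431)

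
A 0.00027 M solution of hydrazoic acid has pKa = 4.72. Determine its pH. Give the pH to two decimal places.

HN3 ⇌ N3- + H+
Ka = 10^(−4.72) = 1.91 × 10^-5
From the ICE table, Ka = [H+]²/(0.00027 − [H+]) = 1.91 × 10^-5.
Here C₀/Ka ≈ 14.1, so the small-[H+] approximation fails. Use the quadratic:
[H+] = (−Ka + √(Ka² + 4·Ka·C₀))/2 = 6.29 × 10^-5 M
pH = −log[H+] = −log(6.29 × 10^-5) = 4.20

pH = 4.20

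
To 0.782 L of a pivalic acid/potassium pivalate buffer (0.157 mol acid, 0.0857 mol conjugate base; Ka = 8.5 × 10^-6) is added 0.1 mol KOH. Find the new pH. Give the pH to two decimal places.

pH = 5.58

After neutralization: n((CH3)3CCOOH) = 0.057 mol, n((CH3)3CCOO-) = 0.186 mol.
pKa = −log(8.5 × 10^-6) = 5.071
Henderson–Hasselbalch with mole ratio 0.186/0.057: pH = 5.071 + (+0.514)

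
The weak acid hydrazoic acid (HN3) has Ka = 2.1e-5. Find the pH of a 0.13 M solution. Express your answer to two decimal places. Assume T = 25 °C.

HN3 ⇌ N3- + H+
Let x = [H+] at equilibrium. Ka = x²/(0.13 − x).
Assume x ≪ 0.13: x ≈ √(2.1 × 10^-5 × 0.13) = 1.65 × 10^-3 M
pH = −log(1.65 × 10^-3) = 2.78

pH = 2.78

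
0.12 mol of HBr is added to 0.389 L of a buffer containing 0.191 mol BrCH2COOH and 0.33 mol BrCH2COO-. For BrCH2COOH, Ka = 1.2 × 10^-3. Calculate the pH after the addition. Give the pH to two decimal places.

After neutralization: n(BrCH2COOH) = 0.311 mol, n(BrCH2COO-) = 0.21 mol.
pKa = −log(1.2 × 10^-3) = 2.921
pH = pKa + log(n_BrCH2COO-/n_BrCH2COOH) = 2.921 + log(0.21/0.311) = 2.921 + (-0.171)

pH = 2.75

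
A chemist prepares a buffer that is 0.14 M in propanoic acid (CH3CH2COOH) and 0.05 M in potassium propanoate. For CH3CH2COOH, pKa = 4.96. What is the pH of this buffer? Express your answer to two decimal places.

pH = 4.51

Using pH = pKa + log([base]/[acid]) with [base]/[acid] = 0.05/0.14:
pH = 4.96 + (-0.447) = 4.51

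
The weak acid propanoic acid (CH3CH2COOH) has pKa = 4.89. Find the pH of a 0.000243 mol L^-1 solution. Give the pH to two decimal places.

CH3CH2COOH ⇌ CH3CH2COO- + H+
Ka = 10^(−4.89) = 1.29 × 10^-5
Ka = x²/(0.000243 − x) = 1.29 × 10^-5
Here C₀/Ka ≈ 18.8, so the small-x approximation fails. Use the quadratic:
x = [−1.29e-05 + √(1.29e-05² + 1.25e-08)]/2 = 4.99 × 10^-5 M
pH = −log(4.99 × 10^-5) = 4.30

pH = 4.30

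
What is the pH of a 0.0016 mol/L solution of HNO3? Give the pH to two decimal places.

HNO3 is a strong acid and dissociates completely, so [H+] = 0.0016 M.
pH = -log(0.0016) = 2.80

pH = 2.80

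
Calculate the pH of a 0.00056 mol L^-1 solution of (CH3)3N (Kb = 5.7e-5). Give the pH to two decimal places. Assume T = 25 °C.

(CH3)3N + H2O ⇌ (CH3)3NH+ + OH-
From the ICE table, Kb = [OH-]²/(0.00056 − [OH-]) = 5.7 × 10^-5.
The 5% rule fails; solving [OH-]² + Kb·[OH-] − Kb·C₀ = 0 exactly:
[OH-] = (−Kb + √(Kb² + 4·Kb·C₀))/2 = 1.52 × 10^-4 M
pOH = −log(1.52 × 10^-4) = 3.82; pH = 14.00 − 3.82 = 10.18

pH = 10.18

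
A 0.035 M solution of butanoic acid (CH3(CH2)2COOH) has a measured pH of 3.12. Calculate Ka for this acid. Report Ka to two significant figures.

[H+] = 10^(-3.12) = 7.59 × 10^-4 M
At equilibrium [HA] = 0.035 − 7.59 × 10^-4 = 3.42 × 10^-2 M
Ka = [H+][A-]/[HA] = (7.59 × 10^-4)² / 3.42 × 10^-2 = 1.7 × 10^-5

Ka = 1.7 × 10^-5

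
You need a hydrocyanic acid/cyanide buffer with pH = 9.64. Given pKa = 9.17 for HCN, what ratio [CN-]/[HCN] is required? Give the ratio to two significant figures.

pH = pKa + log(r) ⇒ log(r) = 9.64 − 9.17 = +0.47
r = [CN-]/[HCN] = 10^(+0.47) = 2.95

ratio = 3.0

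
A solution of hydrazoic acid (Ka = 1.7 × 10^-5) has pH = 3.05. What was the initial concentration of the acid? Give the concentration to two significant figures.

[H+] = 10^(-3.05) = 8.91 × 10^-4 M = x
Ka = x²/(C₀ − x) ⇒ C₀ = x + x²/Ka
C₀ = 8.91 × 10^-4 + (8.91 × 10^-4)²/(1.7 × 10^-5) = 4.76 × 10^-2 M

C₀ = 4.8 × 10^-2 M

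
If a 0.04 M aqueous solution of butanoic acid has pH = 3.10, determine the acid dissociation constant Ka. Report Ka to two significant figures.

[H+] = 10^(-3.10) = 7.94 × 10^-4 M
At equilibrium [HA] = 0.04 − 7.94 × 10^-4 = 3.92 × 10^-2 M
Ka = [H+][A-]/[HA] = (7.94 × 10^-4)² / 3.92 × 10^-2 = 1.6 × 10^-5

Ka = 1.6 × 10^-5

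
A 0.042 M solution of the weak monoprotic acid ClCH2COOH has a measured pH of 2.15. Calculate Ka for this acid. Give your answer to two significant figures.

Ka = 1.4 × 10^-3

[H+] = 10^(-2.15) = 7.08 × 10^-3 M
At equilibrium [HA] = 0.042 − 7.08 × 10^-3 = 3.49 × 10^-2 M
Ka = [H+][A-]/[HA] = (7.08 × 10^-3)² / 3.49 × 10^-2 = 1.4 × 10^-3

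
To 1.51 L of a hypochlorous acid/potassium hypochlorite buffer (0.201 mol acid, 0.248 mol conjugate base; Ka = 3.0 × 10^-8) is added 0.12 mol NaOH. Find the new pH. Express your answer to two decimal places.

OH- converts HOCl to OCl-: HOCl → 0.081 mol, OCl- → 0.368 mol.
pKa = −log(3.0 × 10^-8) = 7.523
Henderson–Hasselbalch with mole ratio 0.368/0.081: pH = 7.523 + (+0.657)

pH = 8.18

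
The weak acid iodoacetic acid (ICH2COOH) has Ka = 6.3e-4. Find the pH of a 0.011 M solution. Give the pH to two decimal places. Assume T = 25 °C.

pH = 2.63

ICH2COOH ⇌ ICH2COO- + H+
From the ICE table, Ka = [H+]²/(0.011 − [H+]) = 6.3 × 10^-4.
The 5% rule fails; solving [H+]² + Ka·[H+] − Ka·C₀ = 0 exactly:
[H+] = (−Ka + √(Ka² + 4·Ka·C₀))/2 = 2.34 × 10^-3 M
pH = −log(2.34 × 10^-3) = 2.63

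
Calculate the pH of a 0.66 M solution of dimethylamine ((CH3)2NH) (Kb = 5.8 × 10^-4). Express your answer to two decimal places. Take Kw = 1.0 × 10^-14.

pH = 12.29

(CH3)2NH + H2O ⇌ (CH3)2NH2+ + OH-
From the ICE table, Kb = x²/(0.66 − x) = 5.8 × 10^-4.
Since Kb ≪ C₀, x ≈ √(Kb·C₀) = 1.96 × 10^-2 M.
pOH = −log(1.96 × 10^-2) = 1.71; pH = 14.00 − 1.71 = 12.29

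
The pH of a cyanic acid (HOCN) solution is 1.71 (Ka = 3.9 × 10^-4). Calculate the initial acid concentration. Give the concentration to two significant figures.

C₀ = 9.9 × 10^-1 M

[H+] = 10^(-1.71) = 1.95 × 10^-2 M = x
Ka = x²/(C₀ − x) ⇒ C₀ = x + x²/Ka
C₀ = 1.95 × 10^-2 + (1.95 × 10^-2)²/(3.9 × 10^-4) = 9.94 × 10^-1 M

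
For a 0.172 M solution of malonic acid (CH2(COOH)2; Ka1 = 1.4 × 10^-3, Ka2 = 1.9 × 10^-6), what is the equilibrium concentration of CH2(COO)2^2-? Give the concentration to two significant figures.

First ionization gives [H+] ≈ [CH2(COOH)COO-] = 1.48 × 10^-2 M.
Second step: Ka2 = [H+][CH2(COO)2^2-]/[CH2(COOH)COO-] ≈ [CH2(COO)2^2-] (since [H+] ≈ [CH2(COOH)COO-]).
So [CH2(COO)2^2-] ≈ Ka2.

1.9 × 10^-6 M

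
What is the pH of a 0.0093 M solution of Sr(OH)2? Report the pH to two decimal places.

Sr(OH)2 is a strong base (each formula unit releases 2 OH-); [OH-] = 0.0186 M.
pOH = -log(0.0186) = 1.73
pH = 14.00 - 1.73 = 12.27

pH = 12.27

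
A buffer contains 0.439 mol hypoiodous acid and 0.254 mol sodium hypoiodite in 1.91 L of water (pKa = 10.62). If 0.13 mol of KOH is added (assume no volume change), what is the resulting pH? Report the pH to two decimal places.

After neutralization: n(HOI) = 0.309 mol, n(OI-) = 0.384 mol.
pH = pKa + log([A⁻]/[HA]) = 10.62 + log(0.384/0.309) = 10.62 +0.094

pH = 10.71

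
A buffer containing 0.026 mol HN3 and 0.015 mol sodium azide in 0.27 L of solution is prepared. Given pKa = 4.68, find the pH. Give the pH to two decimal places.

pH = pKa + log([A⁻]/[HA]) = 4.68 + log(0.015/0.026)
pH = 4.68 + (-0.239) = 4.44

pH = 4.44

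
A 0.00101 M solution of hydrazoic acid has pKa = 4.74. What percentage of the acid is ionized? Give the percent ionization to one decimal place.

12.6%

HN3 ⇌ N3- + H+; let x = [H+] at equilibrium.
Ka = 10^(−4.74) = 1.82 × 10^-5
Solve x² + 1.82e-05x − 1.84e-08 = 0 → x = 1.27 × 10^-4 M
% ionization = x/C₀ × 100% = 1.27 × 10^-4/0.00101 × 100% = 12.6%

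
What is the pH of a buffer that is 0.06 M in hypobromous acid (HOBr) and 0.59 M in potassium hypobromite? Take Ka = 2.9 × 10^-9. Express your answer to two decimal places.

pH = 9.53

pKa = −log(2.9 × 10^-9) = 8.538
Henderson–Hasselbalch: pH = pKa + log([OBr-]/[HOBr]) = 8.538 + log(0.59/0.06)
pH = 8.538 + (+0.993) = 9.53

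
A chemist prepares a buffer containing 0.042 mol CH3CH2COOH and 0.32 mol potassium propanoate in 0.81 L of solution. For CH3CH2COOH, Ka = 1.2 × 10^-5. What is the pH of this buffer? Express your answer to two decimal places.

pKa = −log(1.2 × 10^-5) = 4.921
Using pH = pKa + log([base]/[acid]) with [base]/[acid] = 0.32/0.042:
pH = 4.921 + (+0.882) = 5.80

pH = 5.80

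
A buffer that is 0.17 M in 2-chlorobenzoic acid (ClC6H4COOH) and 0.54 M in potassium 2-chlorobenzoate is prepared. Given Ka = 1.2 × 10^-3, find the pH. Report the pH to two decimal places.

pH = 3.42

pKa = −log(1.2 × 10^-3) = 2.921
Henderson–Hasselbalch: pH = pKa + log([ClC6H4COO-]/[ClC6H4COOH]) = 2.921 + log(0.54/0.17)
pH = 2.921 + (+0.502) = 3.42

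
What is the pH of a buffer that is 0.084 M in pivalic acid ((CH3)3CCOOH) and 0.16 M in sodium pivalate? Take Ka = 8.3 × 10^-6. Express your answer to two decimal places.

pKa = −log(8.3 × 10^-6) = 5.081
Henderson–Hasselbalch: pH = pKa + log([(CH3)3CCOO-]/[(CH3)3CCOOH]) = 5.081 + log(0.16/0.084)
pH = 5.081 + (+0.280) = 5.36

pH = 5.36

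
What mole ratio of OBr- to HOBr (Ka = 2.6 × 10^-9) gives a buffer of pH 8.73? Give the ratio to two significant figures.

pKa = -log(2.6 × 10^-9) = 8.585
pH = pKa + log(r) ⇒ log(r) = 8.73 − 8.585 = +0.145
r = [OBr-]/[HOBr] = 10^(+0.145) = 1.4

ratio = 1.4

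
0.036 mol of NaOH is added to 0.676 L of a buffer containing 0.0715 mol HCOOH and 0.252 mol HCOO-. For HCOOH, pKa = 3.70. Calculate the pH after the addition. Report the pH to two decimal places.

OH- converts HCOOH to HCOO-: HCOOH → 0.0355 mol, HCOO- → 0.288 mol.
pH = pKa + log(n_HCOO-/n_HCOOH) = 3.70 + log(0.288/0.0355) = 3.70 + (+0.909)

pH = 4.61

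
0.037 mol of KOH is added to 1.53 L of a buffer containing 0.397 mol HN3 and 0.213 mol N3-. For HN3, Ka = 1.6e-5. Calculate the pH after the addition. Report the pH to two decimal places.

pH = 4.64

OH- converts HN3 to N3-: HN3 → 0.36 mol, N3- → 0.25 mol.
pKa = −log(1.6 × 10^-5) = 4.796
pH = pKa + log(n_N3-/n_HN3) = 4.796 + log(0.25/0.36) = 4.796 + (-0.158)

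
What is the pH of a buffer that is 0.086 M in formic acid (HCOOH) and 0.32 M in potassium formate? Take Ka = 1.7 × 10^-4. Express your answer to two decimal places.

pKa = −log(1.7 × 10^-4) = 3.770
Henderson–Hasselbalch: pH = pKa + log([HCOO-]/[HCOOH]) = 3.770 + log(0.32/0.086)
pH = 3.770 + (+0.571) = 4.34

pH = 4.34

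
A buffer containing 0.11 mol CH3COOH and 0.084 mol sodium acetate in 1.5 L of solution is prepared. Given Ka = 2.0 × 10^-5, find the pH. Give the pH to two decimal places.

pKa = −log(2.0 × 10^-5) = 4.699
Henderson–Hasselbalch: pH = pKa + log([CH3COO-]/[CH3COOH]) = 4.699 + log(0.084/0.11)
pH = 4.699 + (-0.117) = 4.58

pH = 4.58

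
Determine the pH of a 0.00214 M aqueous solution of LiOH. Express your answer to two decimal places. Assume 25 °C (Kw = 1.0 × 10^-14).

pH = 11.33

LiOH is a strong base; [OH-] = 0.00214 M.
pOH = -log(0.00214) = 2.67
pH = 14.00 - 2.67 = 11.33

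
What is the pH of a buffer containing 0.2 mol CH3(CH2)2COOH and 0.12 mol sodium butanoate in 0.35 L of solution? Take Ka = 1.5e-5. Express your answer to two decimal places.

pKa = −log(1.5 × 10^-5) = 4.824
Henderson–Hasselbalch: pH = pKa + log([CH3(CH2)2COO-]/[CH3(CH2)2COOH]) = 4.824 + log(0.12/0.2)
pH = 4.824 + (-0.222) = 4.60

pH = 4.60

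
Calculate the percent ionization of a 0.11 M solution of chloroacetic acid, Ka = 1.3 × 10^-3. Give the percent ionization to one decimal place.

10.3%

ClCH2COOH ⇌ ClCH2COO- + H+; let x = [H+] at equilibrium.
Ka = x²/(C₀ − x); solving the quadratic gives x = 1.13 × 10^-2 M.
Fraction ionized = 1.13 × 10^-2 / 0.11 = 0.1027 → 10.3%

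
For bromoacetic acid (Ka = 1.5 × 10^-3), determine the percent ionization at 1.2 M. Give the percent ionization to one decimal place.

BrCH2COOH ⇌ BrCH2COO- + H+; let x = [H+] at equilibrium.
x ≈ √(Ka·C₀) = √(1.5 × 10^-3 × 1.2) = 4.24 × 10^-2 M
% ionization = x/C₀ × 100% = 4.24 × 10^-2/1.2 × 100% = 3.5%

3.5%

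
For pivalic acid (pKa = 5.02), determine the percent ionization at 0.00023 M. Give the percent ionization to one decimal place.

(CH3)3CCOOH ⇌ (CH3)3CCOO- + H+; let x = [H+] at equilibrium.
Ka = 10^(−5.02) = 9.55 × 10^-6
Solve x² + 9.55e-06x − 2.2e-09 = 0 → x = 4.23 × 10^-5 M
Fraction ionized = 4.23 × 10^-5 / 0.00023 = 0.1839 → 18.4%

18.4%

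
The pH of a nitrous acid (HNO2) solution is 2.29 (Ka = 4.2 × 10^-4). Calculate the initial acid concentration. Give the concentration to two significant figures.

[H+] = 10^(-2.29) = 5.13 × 10^-3 M = x
Ka = x²/(C₀ − x) ⇒ C₀ = x + x²/Ka
C₀ = 5.13 × 10^-3 + (5.13 × 10^-3)²/(4.2 × 10^-4) = 6.78 × 10^-2 M

C₀ = 6.8 × 10^-2 M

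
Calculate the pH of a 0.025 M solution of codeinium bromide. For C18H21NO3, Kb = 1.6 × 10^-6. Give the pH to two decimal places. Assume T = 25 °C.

pH = 4.90

C18H22NO3+ is the conjugate acid of the weak base C18H21NO3.
Ka = Kw/Kb = 1.0×10^-14 / 1.6 × 10^-6 = 6.25 × 10^-9
Ka = [H+]²/(0.025 − [H+]) = 6.25 × 10^-9
Since Ka ≪ C₀, [H+] ≈ √(Ka·C₀) = 1.25 × 10^-5 M.
pH = −log[H+] = −log(1.25 × 10^-5) = 4.90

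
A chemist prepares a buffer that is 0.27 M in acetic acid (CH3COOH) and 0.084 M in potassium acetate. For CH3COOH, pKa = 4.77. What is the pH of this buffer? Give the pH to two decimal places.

pH = pKa + log([A⁻]/[HA]) = 4.77 + log(0.084/0.27)
pH = 4.77 + (-0.507) = 4.26

pH = 4.26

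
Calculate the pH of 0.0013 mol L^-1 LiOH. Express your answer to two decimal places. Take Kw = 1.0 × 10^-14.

LiOH is a strong base; [OH-] = 0.0013 M.
pOH = -log(0.0013) = 2.89
pH = 14.00 - 2.89 = 11.11

pH = 11.11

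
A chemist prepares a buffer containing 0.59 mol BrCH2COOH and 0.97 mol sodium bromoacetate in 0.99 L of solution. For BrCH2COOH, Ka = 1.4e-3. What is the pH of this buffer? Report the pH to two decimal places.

pKa = −log(1.4 × 10^-3) = 2.854
Henderson–Hasselbalch: pH = pKa + log([BrCH2COO-]/[BrCH2COOH]) = 2.854 + log(0.97/0.59)
pH = 2.854 + (+0.216) = 3.07

pH = 3.07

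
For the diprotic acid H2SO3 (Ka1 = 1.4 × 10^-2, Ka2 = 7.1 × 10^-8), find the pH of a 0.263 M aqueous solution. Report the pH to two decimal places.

Since Ka1 ≫ Ka2, the first ionization dominates [H+].
Ka1 = x²/(0.263 − x) = 1.4 × 10^-2
Solving the quadratic: x = (−Ka1 + √(Ka1² + 4·Ka1·C₀))/2 = 5.41 × 10^-2 M
pH = −log(5.41 × 10^-2) = 1.27

pH = 1.27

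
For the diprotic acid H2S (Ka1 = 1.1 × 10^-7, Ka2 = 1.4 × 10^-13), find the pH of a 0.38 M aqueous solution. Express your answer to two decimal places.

Since Ka1 ≫ Ka2, the first ionization dominates [H+].
Ka1 = x²/(0.38 − x) = 1.1 × 10^-7
x ≈ √(1.1 × 10^-7 × 0.38) = 2.04 × 10^-4 M
pH = −log(2.04 × 10^-4) = 3.69

pH = 3.69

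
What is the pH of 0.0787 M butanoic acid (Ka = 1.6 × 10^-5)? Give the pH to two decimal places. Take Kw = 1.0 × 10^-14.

CH3(CH2)2COOH ⇌ CH3(CH2)2COO- + H+
Let x = [H+] at equilibrium. Ka = x²/(0.0787 − x).
Since Ka ≪ C₀, x ≈ √(Ka·C₀) = 1.12 × 10^-3 M.
Check: 1.4% ionized — well under 5%, approximation valid.
pH = −log[H+] = −log(1.12 × 10^-3) = 2.95

pH = 2.95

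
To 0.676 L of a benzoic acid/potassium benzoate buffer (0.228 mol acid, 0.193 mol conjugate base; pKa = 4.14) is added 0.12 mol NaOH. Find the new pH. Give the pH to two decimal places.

pH = 4.60

After neutralization: n(C6H5COOH) = 0.108 mol, n(C6H5COO-) = 0.313 mol.
Henderson–Hasselbalch with mole ratio 0.313/0.108: pH = 4.14 + (+0.462)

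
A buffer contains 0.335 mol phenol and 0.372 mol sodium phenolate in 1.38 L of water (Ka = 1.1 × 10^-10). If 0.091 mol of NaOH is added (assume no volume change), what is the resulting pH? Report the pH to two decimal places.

OH- converts C6H5OH to C6H5O-: C6H5OH → 0.244 mol, C6H5O- → 0.463 mol.
pKa = −log(1.1 × 10^-10) = 9.959
pH = pKa + log([A⁻]/[HA]) = 9.959 + log(0.463/0.244) = 9.959 +0.278

pH = 10.24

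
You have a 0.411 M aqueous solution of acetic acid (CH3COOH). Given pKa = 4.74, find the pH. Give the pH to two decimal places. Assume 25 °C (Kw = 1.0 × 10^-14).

CH3COOH ⇌ CH3COO- + H+
Ka = 10^(−4.74) = 1.82 × 10^-5
From the ICE table, Ka = [H+]²/(0.411 − [H+]) = 1.82 × 10^-5.
Assume [H+] ≪ 0.411: [H+] ≈ √(1.82 × 10^-5 × 0.411) = 2.73 × 10^-3 M
pH = −log[H+] = −log(2.73 × 10^-3) = 2.56

pH = 2.56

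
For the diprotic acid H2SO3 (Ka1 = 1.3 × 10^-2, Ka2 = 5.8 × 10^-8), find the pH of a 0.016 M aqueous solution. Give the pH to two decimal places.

Ka1 ≫ Ka2, so treat the first dissociation as the only significant source of H+.
Ka1 = x²/(0.016 − x) = 1.3 × 10^-2
Solving the quadratic: x = (−Ka1 + √(Ka1² + 4·Ka1·C₀))/2 = 9.32 × 10^-3 M
pH = −log(9.32 × 10^-3) = 2.03

pH = 2.03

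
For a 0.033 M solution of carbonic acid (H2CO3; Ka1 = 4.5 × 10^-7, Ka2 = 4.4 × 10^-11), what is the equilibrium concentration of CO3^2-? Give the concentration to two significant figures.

4.4 × 10^-11 M

First ionization gives [H+] ≈ [HCO3-] = 1.22 × 10^-4 M.
Second step: Ka2 = [H+][CO3^2-]/[HCO3-] ≈ [CO3^2-] (since [H+] ≈ [HCO3-]).
So [CO3^2-] ≈ Ka2.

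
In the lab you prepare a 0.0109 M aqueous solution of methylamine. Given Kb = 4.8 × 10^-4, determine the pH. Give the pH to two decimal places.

CH3NH2 + H2O ⇌ CH3NH3+ + OH-
From the ICE table, Kb = [OH-]²/(0.0109 − [OH-]) = 4.8 × 10^-4.
The 5% rule fails; solving [OH-]² + Kb·[OH-] − Kb·C₀ = 0 exactly:
[OH-] = (−Kb + √(Kb² + 4·Kb·C₀))/2 = 2.06 × 10^-3 M
pOH = 2.69, so pH = 14.00 − pOH = 11.31

pH = 11.31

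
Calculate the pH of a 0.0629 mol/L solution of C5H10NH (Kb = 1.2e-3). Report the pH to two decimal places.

pH = 11.91

C5H10NH + H2O ⇌ C5H10NH2+ + OH-
Kb = [OH-]²/(0.0629 − [OH-]) = 1.2 × 10^-3
[OH-] is not negligible relative to C₀; solve [OH-]² + 0.0012·[OH-] − 7.55e-05 = 0.
[OH-] = (−Kb + √(Kb² + 4·Kb·C₀))/2 = 8.11 × 10^-3 M
pOH = 2.09, so pH = 14.00 − pOH = 11.91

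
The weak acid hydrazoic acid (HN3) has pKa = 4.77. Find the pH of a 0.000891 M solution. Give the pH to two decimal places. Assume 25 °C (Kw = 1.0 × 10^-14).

pH = 3.94

HN3 ⇌ N3- + H+
Ka = 10^(−4.77) = 1.70 × 10^-5
From the ICE table, Ka = x²/(0.000891 − x) = 1.70 × 10^-5.
x is not negligible relative to C₀; solve x² + 1.7e-05·x − 1.51e-08 = 0.
x = [−1.7e-05 + √(1.7e-05² + 6.06e-08)]/2 = 1.15 × 10^-4 M
pH = −log(1.15 × 10^-4) = 3.94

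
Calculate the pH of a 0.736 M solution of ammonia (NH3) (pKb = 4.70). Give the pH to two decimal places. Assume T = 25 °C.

NH3 + H2O ⇌ NH4+ + OH-
Kb = 10^(−4.70) = 2.00 × 10^-5
From the ICE table, Kb = [OH-]²/(0.736 − [OH-]) = 2.00 × 10^-5.
Neglecting [OH-] in the denominator: [OH-] = √(2.00 × 10^-5 × 0.736) = 3.84 × 10^-3 M
pOH = −log(3.84 × 10^-3) = 2.42; pH = 14.00 − 2.42 = 11.58

pH = 11.58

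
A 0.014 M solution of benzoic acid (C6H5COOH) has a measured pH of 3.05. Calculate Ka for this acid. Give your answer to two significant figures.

Ka = 6.1 × 10^-5

[H+] = 10^(-3.05) = 8.91 × 10^-4 M
At equilibrium [HA] = 0.014 − 8.91 × 10^-4 = 1.31 × 10^-2 M
Ka = [H+][A-]/[HA] = (8.91 × 10^-4)² / 1.31 × 10^-2 = 6.1 × 10^-5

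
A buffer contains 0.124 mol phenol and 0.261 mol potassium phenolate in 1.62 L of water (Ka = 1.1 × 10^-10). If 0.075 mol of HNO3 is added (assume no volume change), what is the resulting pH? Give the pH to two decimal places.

Added H+ converts C6H5O- to C6H5OH: C6H5OH → 0.199 mol, C6H5O- → 0.186 mol.
pKa = −log(1.1 × 10^-10) = 9.959
pH = pKa + log(n_C6H5O-/n_C6H5OH) = 9.959 + log(0.186/0.199) = 9.959 + (-0.029)

pH = 9.93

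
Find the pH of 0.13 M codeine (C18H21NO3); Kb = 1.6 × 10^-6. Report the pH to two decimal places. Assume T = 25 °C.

C18H21NO3 + H2O ⇌ C18H22NO3+ + OH-
From the ICE table, Kb = [OH-]²/(0.13 − [OH-]) = 1.6 × 10^-6.
Since Kb ≪ C₀, [OH-] ≈ √(Kb·C₀) = 4.56 × 10^-4 M.
Check: 0.35% ionized — well under 5%, approximation valid.
pOH = −log(4.56 × 10^-4) = 3.34; pH = 14.00 − 3.34 = 10.66

pH = 10.66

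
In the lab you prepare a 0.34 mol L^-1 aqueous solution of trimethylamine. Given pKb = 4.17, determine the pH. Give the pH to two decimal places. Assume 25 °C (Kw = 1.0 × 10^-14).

(CH3)3N + H2O ⇌ (CH3)3NH+ + OH-
Kb = 10^(−4.17) = 6.76 × 10^-5
Let x = [OH-] at equilibrium. Kb = x²/(0.34 − x).
Assume x ≪ 0.34: x ≈ √(6.76 × 10^-5 × 0.34) = 4.79 × 10^-3 M
pOH = 2.32, so pH = 14.00 − pOH = 11.68

pH = 11.68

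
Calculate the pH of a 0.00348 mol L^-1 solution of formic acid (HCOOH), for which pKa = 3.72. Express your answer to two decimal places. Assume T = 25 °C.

HCOOH ⇌ HCOO- + H+
Ka = 10^(−3.72) = 1.91 × 10^-4
Let x = [H+] at equilibrium. Ka = x²/(0.00348 − x).
The 5% rule fails; solving x² + Ka·x − Ka·C₀ = 0 exactly:
x = [−0.000191 + √(0.000191² + 2.66e-06)]/2 = 7.25 × 10^-4 M
pH = −log[H+] = −log(7.25 × 10^-4) = 3.14

pH = 3.14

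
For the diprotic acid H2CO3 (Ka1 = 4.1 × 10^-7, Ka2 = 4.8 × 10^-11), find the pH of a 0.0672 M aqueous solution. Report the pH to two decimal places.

Since Ka1 ≫ Ka2, the first ionization dominates [H+].
Ka1 = x²/(0.0672 − x) = 4.1 × 10^-7
x ≈ √(4.1 × 10^-7 × 0.0672) = 1.66 × 10^-4 M
pH = −log(1.66 × 10^-4) = 3.78

pH = 3.78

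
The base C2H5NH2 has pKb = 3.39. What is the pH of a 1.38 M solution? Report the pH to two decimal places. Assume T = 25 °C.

C2H5NH2 + H2O ⇌ C2H5NH3+ + OH-
Kb = 10^(−3.39) = 4.07 × 10^-4
Kb = x²/(1.38 − x) = 4.07 × 10^-4
Since Kb ≪ C₀, x ≈ √(Kb·C₀) = 2.37 × 10^-2 M.
(x/C₀ = 1.7% < 5%, so the approximation holds.)
pOH = −log(2.37 × 10^-2) = 1.63; pH = 14.00 − 1.63 = 12.37

pH = 12.37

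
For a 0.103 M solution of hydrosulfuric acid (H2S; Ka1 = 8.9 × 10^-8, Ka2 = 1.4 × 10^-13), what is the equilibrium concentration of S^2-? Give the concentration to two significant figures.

First ionization gives [H+] ≈ [HS-] = 9.57 × 10^-5 M.
Second step: Ka2 = [H+][S^2-]/[HS-] ≈ [S^2-] (since [H+] ≈ [HS-]).
So [S^2-] ≈ Ka2.

1.4 × 10^-13 M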